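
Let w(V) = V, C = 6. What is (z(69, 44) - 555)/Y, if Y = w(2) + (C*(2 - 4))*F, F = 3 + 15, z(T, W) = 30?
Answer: 525/214 ≈ 2.4533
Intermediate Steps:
F = 18
Y = -214 (Y = 2 + (6*(2 - 4))*18 = 2 + (6*(-2))*18 = 2 - 12*18 = 2 - 216 = -214)
(z(69, 44) - 555)/Y = (30 - 555)/(-214) = -525*(-1/214) = 525/214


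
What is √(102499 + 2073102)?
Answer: √2175601 ≈ 1475.0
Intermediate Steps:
√(102499 + 2073102) = √2175601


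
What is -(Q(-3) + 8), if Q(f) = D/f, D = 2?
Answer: -22/3 ≈ -7.3333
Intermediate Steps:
Q(f) = 2/f
-(Q(-3) + 8) = -(2/(-3) + 8) = -(2*(-⅓) + 8) = -(-⅔ + 8) = -1*22/3 = -22/3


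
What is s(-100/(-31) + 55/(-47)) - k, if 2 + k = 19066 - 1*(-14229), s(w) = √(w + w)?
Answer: -33293 + √8727430/1457 ≈ -33291.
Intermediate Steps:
s(w) = √2*√w (s(w) = √(2*w) = √2*√w)
k = 33293 (k = -2 + (19066 - 1*(-14229)) = -2 + (19066 + 14229) = -2 + 33295 = 33293)
s(-100/(-31) + 55/(-47)) - k = √2*√(-100/(-31) + 55/(-47)) - 1*33293 = √2*√(-100*(-1/31) + 55*(-1/47)) - 33293 = √2*√(100/31 - 55/47) - 33293 = √2*√(2995/1457) - 33293 = √2*(√4363715/1457) - 33293 = √8727430/1457 - 33293 = -33293 + √8727430/1457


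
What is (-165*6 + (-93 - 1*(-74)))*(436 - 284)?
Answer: -153368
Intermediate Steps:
(-165*6 + (-93 - 1*(-74)))*(436 - 284) = (-990 + (-93 + 74))*152 = (-990 - 19)*152 = -1009*152 = -153368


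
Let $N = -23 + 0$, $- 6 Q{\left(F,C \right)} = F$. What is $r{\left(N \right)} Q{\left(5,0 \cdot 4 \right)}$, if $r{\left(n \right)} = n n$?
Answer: $- \frac{2645}{6} \approx -440.83$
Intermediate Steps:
$Q{\left(F,C \right)} = - \frac{F}{6}$
$N = -23$
$r{\left(n \right)} = n^{2}$
$r{\left(N \right)} Q{\left(5,0 \cdot 4 \right)} = \left(-23\right)^{2} \left(\left(- \frac{1}{6}\right) 5\right) = 529 \left(- \frac{5}{6}\right) = - \frac{2645}{6}$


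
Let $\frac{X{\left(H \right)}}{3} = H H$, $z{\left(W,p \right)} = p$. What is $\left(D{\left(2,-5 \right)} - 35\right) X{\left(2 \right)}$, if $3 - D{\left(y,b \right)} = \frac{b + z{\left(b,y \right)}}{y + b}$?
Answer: $-396$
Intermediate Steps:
$D{\left(y,b \right)} = 2$ ($D{\left(y,b \right)} = 3 - \frac{b + y}{y + b} = 3 - \frac{b + y}{b + y} = 3 - 1 = 2$)
$X{\left(H \right)} = 3 H^{2}$ ($X{\left(H \right)} = 3 H H = 3 H^{2}$)
$\left(D{\left(2,-5 \right)} - 35\right) X{\left(2 \right)} = \left(2 - 35\right) 3 \cdot 2^{2} = - 33 \cdot 3 \cdot 4 = \left(-33\right) 12 = -396$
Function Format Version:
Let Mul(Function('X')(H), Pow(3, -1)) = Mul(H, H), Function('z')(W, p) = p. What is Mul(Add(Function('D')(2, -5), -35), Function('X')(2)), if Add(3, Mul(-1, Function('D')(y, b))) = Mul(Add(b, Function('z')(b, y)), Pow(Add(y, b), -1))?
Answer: -396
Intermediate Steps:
Function('D')(y, b) = 2 (Function('D')(y, b) = Add(3, Mul(-1, Mul(Add(b, y), Pow(Add(y, b), -1)))) = Add(3, Mul(-1, Mul(Add(b, y), Pow(Add(b, y), -1)))) = Add(3, Mul(-1, 1)) = Add(3, -1) = 2)
Function('X')(H) = Mul(3, Pow(H, 2)) (Function('X')(H) = Mul(3, Mul(H, H)) = Mul(3, Pow(H, 2)))
Mul(Add(Function('D')(2, -5), -35), Function('X')(2)) = Mul(Add(2, -35), Mul(3, Pow(2, 2))) = Mul(-33, Mul(3, 4)) = Mul(-33, 12) = -396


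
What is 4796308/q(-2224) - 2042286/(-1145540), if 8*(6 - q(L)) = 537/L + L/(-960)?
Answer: 733169318636895093/877512851270 ≈ 8.3551e+5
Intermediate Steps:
q(L) = 6 - 537/(8*L) + L/7680 (q(L) = 6 - (537/L + L/(-960))/8 = 6 - (537/L + L*(-1/960))/8 = 6 - (537/L - L/960)/8 = 6 + (-537/(8*L) + L/7680) = 6 - 537/(8*L) + L/7680)
4796308/q(-2224) - 2042286/(-1145540) = 4796308/(((1/7680)*(-515520 - 2224*(46080 - 2224))/(-2224))) - 2042286/(-1145540) = 4796308/(((1/7680)*(-1/2224)*(-515520 - 2224*43856))) - 2042286*(-1/1145540) = 4796308/(((1/7680)*(-1/2224)*(-515520 - 97535744))) + 1021143/572770 = 4796308/(((1/7680)*(-1/2224)*(-98051264))) + 1021143/572770 = 4796308/(1532051/266880) + 1021143/572770 = 4796308*(266880/1532051) + 1021143/572770 = 1280038679040/1532051 + 1021143/572770 = 733169318636895093/877512851270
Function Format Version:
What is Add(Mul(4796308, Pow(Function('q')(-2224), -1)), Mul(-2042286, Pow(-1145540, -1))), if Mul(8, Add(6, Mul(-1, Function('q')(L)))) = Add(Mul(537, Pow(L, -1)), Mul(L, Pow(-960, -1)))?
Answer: Rational(733169318636895093, 877512851270) ≈ 8.3551e+5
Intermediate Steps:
Function('q')(L) = Add(6, Mul(Rational(-537, 8), Pow(L, -1)), Mul(Rational(1, 7680), L)) (Function('q')(L) = Add(6, Mul(Rational(-1, 8), Add(Mul(537, Pow(L, -1)), Mul(L, Pow(-960, -1))))) = Add(6, Mul(Rational(-1, 8), Add(Mul(537, Pow(L, -1)), Mul(L, Rational(-1, 960))))) = Add(6, Mul(Rational(-1, 8), Add(Mul(537, Pow(L, -1)), Mul(Rational(-1, 960), L)))) = Add(6, Add(Mul(Rational(-537, 8), Pow(L, -1)), Mul(Rational(1, 7680), L))) = Add(6, Mul(Rational(-537, 8), Pow(L, -1)), Mul(Rational(1, 7680), L)))
Add(Mul(4796308, Pow(Function('q')(-2224), -1)), Mul(-2042286, Pow(-1145540, -1))) = Add(Mul(4796308, Pow(Mul(Rational(1, 7680), Pow(-2224, -1), Add(-515520, Mul(-2224, Add(46080, -2224)))), -1)), Mul(-2042286, Pow(-1145540, -1))) = Add(Mul(4796308, Pow(Mul(Rational(1, 7680), Rational(-1, 2224), Add(-515520, Mul(-2224, 43856))), -1)), Mul(-2042286, Rational(-1, 1145540))) = Add(Mul(4796308, Pow(Mul(Rational(1, 7680), Rational(-1, 2224), Add(-515520, -97535744)), -1)), Rational(1021143, 572770)) = Add(Mul(4796308, Pow(Mul(Rational(1, 7680), Rational(-1, 2224), -98051264), -1)), Rational(1021143, 572770)) = Add(Mul(4796308, Pow(Rational(1532051, 266880), -1)), Rational(1021143, 572770)) = Add(Mul(4796308, Rational(266880, 1532051)), Rational(1021143, 572770)) = Add(Rational(1280038679040, 1532051), Rational(1021143, 572770)) = Rational(733169318636895093, 877512851270)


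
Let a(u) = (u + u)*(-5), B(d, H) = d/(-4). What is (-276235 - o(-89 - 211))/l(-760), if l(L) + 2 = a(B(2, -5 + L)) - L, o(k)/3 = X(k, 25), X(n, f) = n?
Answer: -275335/763 ≈ -360.86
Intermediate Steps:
B(d, H) = -d/4 (B(d, H) = d*(-¼) = -d/4)
a(u) = -10*u (a(u) = (2*u)*(-5) = -10*u)
o(k) = 3*k
l(L) = 3 - L (l(L) = -2 + (-(-5)*2/2 - L) = -2 + (-10*(-½) - L) = -2 + (5 - L) = 3 - L)
(-276235 - o(-89 - 211))/l(-760) = (-276235 - 3*(-89 - 211))/(3 - 1*(-760)) = (-276235 - 3*(-300))/(3 + 760) = (-276235 - 1*(-900))/763 = (-276235 + 900)*(1/763) = -275335*1/763 = -275335/763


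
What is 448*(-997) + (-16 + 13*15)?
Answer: -446477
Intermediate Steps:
448*(-997) + (-16 + 13*15) = -446656 + (-16 + 195) = -446656 + 179 = -446477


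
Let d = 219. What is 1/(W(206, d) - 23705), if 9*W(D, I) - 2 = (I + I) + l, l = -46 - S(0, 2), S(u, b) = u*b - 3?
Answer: -9/212948 ≈ -4.2264e-5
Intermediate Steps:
S(u, b) = -3 + b*u (S(u, b) = b*u - 3 = -3 + b*u)
l = -43 (l = -46 - (-3 + 2*0) = -46 - (-3 + 0) = -46 - 1*(-3) = -46 + 3 = -43)
W(D, I) = -41/9 + 2*I/9 (W(D, I) = 2/9 + ((I + I) - 43)/9 = 2/9 + (2*I - 43)/9 = 2/9 + (-43 + 2*I)/9 = 2/9 + (-43/9 + 2*I/9) = -41/9 + 2*I/9)
1/(W(206, d) - 23705) = 1/((-41/9 + (2/9)*219) - 23705) = 1/((-41/9 + 146/3) - 23705) = 1/(397/9 - 23705) = 1/(-212948/9) = -9/212948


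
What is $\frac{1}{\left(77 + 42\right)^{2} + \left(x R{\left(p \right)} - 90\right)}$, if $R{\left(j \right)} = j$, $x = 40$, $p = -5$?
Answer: $\frac{1}{13871} \approx 7.2093 \cdot 10^{-5}$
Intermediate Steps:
$\frac{1}{\left(77 + 42\right)^{2} + \left(x R{\left(p \right)} - 90\right)} = \frac{1}{\left(77 + 42\right)^{2} + \left(40 \left(-5\right) - 90\right)} = \frac{1}{119^{2} - 290} = \frac{1}{14161 - 290} = \frac{1}{13871}$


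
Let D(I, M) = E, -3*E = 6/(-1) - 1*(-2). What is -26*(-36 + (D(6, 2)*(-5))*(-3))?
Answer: 416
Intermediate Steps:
E = 4/3 (E = -(6/(-1) - 1*(-2))/3 = -(6*(-1) + 2)/3 = -(-6 + 2)/3 = -⅓*(-4) = 4/3 ≈ 1.3333)
D(I, M) = 4/3
-26*(-36 + (D(6, 2)*(-5))*(-3)) = -26*(-36 + ((4/3)*(-5))*(-3)) = -26*(-36 - 20/3*(-3)) = -26*(-36 + 20) = -26*(-16) = 416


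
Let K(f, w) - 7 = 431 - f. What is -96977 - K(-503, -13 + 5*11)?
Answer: -97918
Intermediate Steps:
K(f, w) = 438 - f (K(f, w) = 7 + (431 - f) = 438 - f)
-96977 - K(-503, -13 + 5*11) = -96977 - (438 - 1*(-503)) = -96977 - (438 + 503) = -96977 - 1*941 = -96977 - 941 = -97918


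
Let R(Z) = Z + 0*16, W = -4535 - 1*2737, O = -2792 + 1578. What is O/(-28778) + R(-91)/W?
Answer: 5723503/104636808 ≈ 0.054699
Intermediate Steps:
O = -1214
W = -7272 (W = -4535 - 2737 = -7272)
R(Z) = Z (R(Z) = Z + 0 = Z)
O/(-28778) + R(-91)/W = -1214/(-28778) - 91/(-7272) = -1214*(-1/28778) - 91*(-1/7272) = 607/14389 + 91/7272 = 5723503/104636808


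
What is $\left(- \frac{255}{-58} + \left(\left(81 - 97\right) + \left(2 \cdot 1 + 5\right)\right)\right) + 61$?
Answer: $\frac{3271}{58} \approx 56.397$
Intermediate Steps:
$\left(- \frac{255}{-58} + \left(\left(81 - 97\right) + \left(2 \cdot 1 + 5\right)\right)\right) + 61 = \left(\left(-255\right) \left(- \frac{1}{58}\right) + \left(-16 + \left(2 + 5\right)\right)\right) + 61 = \left(\frac{255}{58} + \left(-16 + 7\right)\right) + 61 = \left(\frac{255}{58} - 9\right) + 61 = - \frac{267}{58} + 61 = \frac{3271}{58}$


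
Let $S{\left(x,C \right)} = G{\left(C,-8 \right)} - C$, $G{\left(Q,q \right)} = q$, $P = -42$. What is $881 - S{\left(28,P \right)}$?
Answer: $847$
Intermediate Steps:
$S{\left(x,C \right)} = -8 - C$
$881 - S{\left(28,P \right)} = 881 - \left(-8 - -42\right) = 881 - \left(-8 + 42\right) = 881 - 34 = 847$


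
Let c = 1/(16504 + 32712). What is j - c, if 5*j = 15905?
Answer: 156556095/49216 ≈ 3181.0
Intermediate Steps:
j = 3181 (j = (⅕)*15905 = 3181)
c = 1/49216 ≈ 2.0319e-5
j - c = 3181 - 1*1/49216 = 3181 - 1/49216 = 156556095/49216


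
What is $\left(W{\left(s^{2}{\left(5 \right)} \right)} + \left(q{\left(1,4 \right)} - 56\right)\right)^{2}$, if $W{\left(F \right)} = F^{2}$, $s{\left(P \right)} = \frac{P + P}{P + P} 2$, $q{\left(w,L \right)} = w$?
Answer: $1521$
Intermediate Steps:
$s{\left(P \right)} = 2$ ($s{\left(P \right)} = \frac{2 P}{2 P} 2 = 2 P \frac{1}{2 P} 2 = 1 \cdot 2 = 2$)
$\left(W{\left(s^{2}{\left(5 \right)} \right)} + \left(q{\left(1,4 \right)} - 56\right)\right)^{2} = \left(\left(2^{2}\right)^{2} + \left(1 - 56\right)\right)^{2} = \left(4^{2} + \left(1 - 56\right)\right)^{2} = \left(16 - 55\right)^{2} = \left(-39\right)^{2} = 1521$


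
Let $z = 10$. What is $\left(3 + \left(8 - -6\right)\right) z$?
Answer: $170$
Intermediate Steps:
$\left(3 + \left(8 - -6\right)\right) z = \left(3 + \left(8 - -6\right)\right) 10 = \left(3 + \left(8 + 6\right)\right) 10 = \left(3 + 14\right) 10 = 17 \cdot 10 = 170$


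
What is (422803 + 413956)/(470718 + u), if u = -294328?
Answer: 836759/176390 ≈ 4.7438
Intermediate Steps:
(422803 + 413956)/(470718 + u) = (422803 + 413956)/(470718 - 294328) = 836759/176390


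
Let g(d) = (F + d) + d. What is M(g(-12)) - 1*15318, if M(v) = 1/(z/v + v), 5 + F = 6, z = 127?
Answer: -10048631/656 ≈ -15318.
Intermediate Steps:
F = 1 (F = -5 + 6 = 1)
g(d) = 1 + 2*d (g(d) = (1 + d) + d = 1 + 2*d)
M(v) = 1/(v + 127/v) (M(v) = 1/(127/v + v) = 1/(v + 127/v))
M(g(-12)) - 1*15318 = (1 + 2*(-12))/(127 + (1 + 2*(-12))²) - 1*15318 = (1 - 24)/(127 + (1 - 24)²) - 15318 = -23/(127 + (-23)²) - 15318 = -23/(127 + 529) - 15318 = -23/656 - 15318 = -10048631/656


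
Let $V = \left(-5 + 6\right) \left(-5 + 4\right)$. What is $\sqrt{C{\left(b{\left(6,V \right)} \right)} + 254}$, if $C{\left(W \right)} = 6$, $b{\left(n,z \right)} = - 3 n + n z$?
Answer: $2 \sqrt{65} \approx 16.125$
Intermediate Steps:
$V = -1$ ($V = 1 \left(-1\right) = -1$)
$\sqrt{C{\left(b{\left(6,V \right)} \right)} + 254} = \sqrt{6 + 254} = \sqrt{260} = 2 \sqrt{65}$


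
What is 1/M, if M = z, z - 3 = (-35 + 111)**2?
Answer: 1/5779 ≈ 0.00017304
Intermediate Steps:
z = 5779 (z = 3 + (-35 + 111)**2 = 3 + 76**2 = 3 + 5776 = 5779)
M = 5779
1/M = 1/5779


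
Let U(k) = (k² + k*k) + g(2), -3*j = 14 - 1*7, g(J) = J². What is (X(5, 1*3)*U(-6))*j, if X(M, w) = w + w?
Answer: -1064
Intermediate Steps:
X(M, w) = 2*w
j = -7/3 (j = -(14 - 1*7)/3 = -(14 - 7)/3 = -⅓*7 = -7/3 ≈ -2.3333)
U(k) = 4 + 2*k² (U(k) = (k² + k*k) + 2² = (k² + k²) + 4 = 2*k² + 4 = 4 + 2*k²)
(X(5, 1*3)*U(-6))*j = ((2*(1*3))*(4 + 2*(-6)²))*(-7/3) = ((2*3)*(4 + 2*36))*(-7/3) = (6*(4 + 72))*(-7/3) = (6*76)*(-7/3) = 456*(-7/3) = -1064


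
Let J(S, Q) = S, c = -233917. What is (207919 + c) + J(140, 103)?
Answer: -25858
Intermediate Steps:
(207919 + c) + J(140, 103) = (207919 - 233917) + 140 = -25998 + 140 = -25858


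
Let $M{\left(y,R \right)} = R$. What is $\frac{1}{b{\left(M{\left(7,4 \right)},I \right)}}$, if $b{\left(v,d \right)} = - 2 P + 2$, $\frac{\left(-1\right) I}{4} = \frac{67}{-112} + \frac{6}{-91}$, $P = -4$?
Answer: $\frac{1}{10} \approx 0.1$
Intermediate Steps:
$I = \frac{967}{364}$ ($I = - 4 \left(\frac{67}{-112} + \frac{6}{-91}\right) = - 4 \left(67 \left(- \frac{1}{112}\right) + 6 \left(- \frac{1}{91}\right)\right) = - 4 \left(- \frac{67}{112} - \frac{6}{91}\right) = \left(-4\right) \left(- \frac{967}{1456}\right) = \frac{967}{364} \approx 2.6566$)
$b{\left(v,d \right)} = 10$ ($b{\left(v,d \right)} = \left(-2\right) \left(-4\right) + 2 = 8 + 2 = 10$)
$\frac{1}{b{\left(M{\left(7,4 \right)},I \right)}} = \frac{1}{10}$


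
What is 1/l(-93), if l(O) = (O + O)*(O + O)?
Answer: 1/34596 ≈ 2.8905e-5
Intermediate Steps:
l(O) = 4*O² (l(O) = (2*O)*(2*O) = 4*O²)
1/l(-93) = 1/(4*(-93)²) = 1/(4*8649) = 1/34596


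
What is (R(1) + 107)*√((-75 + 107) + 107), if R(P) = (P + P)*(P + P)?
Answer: 111*√139 ≈ 1308.7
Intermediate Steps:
R(P) = 4*P² (R(P) = (2*P)*(2*P) = 4*P²)
(R(1) + 107)*√((-75 + 107) + 107) = (4*1² + 107)*√((-75 + 107) + 107) = (4*1 + 107)*√(32 + 107) = (4 + 107)*√139 = 111*√139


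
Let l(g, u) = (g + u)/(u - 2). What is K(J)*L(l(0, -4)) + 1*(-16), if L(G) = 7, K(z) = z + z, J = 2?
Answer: 12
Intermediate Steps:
l(g, u) = (g + u)/(-2 + u)
K(z) = 2*z
K(J)*L(l(0, -4)) + 1*(-16) = (2*2)*7 + 1*(-16) = 4*7 - 16 = 28 - 16 = 12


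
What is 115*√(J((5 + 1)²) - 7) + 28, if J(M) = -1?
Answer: 28 + 230*I*√2 ≈ 28.0 + 325.27*I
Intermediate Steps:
115*√(J((5 + 1)²) - 7) + 28 = 115*√(-1 - 7) + 28 = 115*√(-8) + 28 = 115*(2*I*√2) + 28 = 230*I*√2 + 28 = 28 + 230*I*√2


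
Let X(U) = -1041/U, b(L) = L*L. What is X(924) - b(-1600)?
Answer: -788480347/308 ≈ -2.5600e+6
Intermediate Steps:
b(L) = L**2
X(924) - b(-1600) = -1041/924 - 1*(-1600)**2 = -1041*1/924 - 1*2560000 = -347/308 - 2560000 = -788480347/308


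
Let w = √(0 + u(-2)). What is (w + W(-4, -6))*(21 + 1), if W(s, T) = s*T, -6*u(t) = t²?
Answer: 528 + 22*I*√6/3 ≈ 528.0 + 17.963*I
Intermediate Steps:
u(t) = -t²/6
w = I*√6/3 (w = √(0 - ⅙*(-2)²) = √(0 - ⅙*4) = √(0 - ⅔) = √(-⅔) = I*√6/3 ≈ 0.8165*I)
W(s, T) = T*s
(w + W(-4, -6))*(21 + 1) = (I*√6/3 - 6*(-4))*(21 + 1) = (I*√6/3 + 24)*22 = (24 + I*√6/3)*22 = 528 + 22*I*√6/3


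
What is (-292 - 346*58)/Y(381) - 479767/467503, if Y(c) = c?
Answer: -9701152307/178118643 ≈ -54.465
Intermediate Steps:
(-292 - 346*58)/Y(381) - 479767/467503 = (-292 - 346*58)/381 - 479767/467503 = (-292 - 20068)*(1/381) - 479767*1/467503 = -20360*1/381 - 479767/467503 = -20360/381 - 479767/467503 = -9701152307/178118643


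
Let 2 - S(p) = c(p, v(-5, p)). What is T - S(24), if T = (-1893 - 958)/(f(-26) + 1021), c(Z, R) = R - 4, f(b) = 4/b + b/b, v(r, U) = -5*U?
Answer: -1710847/13284 ≈ -128.79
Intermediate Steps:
f(b) = 1 + 4/b (f(b) = 4/b + 1 = 1 + 4/b)
c(Z, R) = -4 + R
S(p) = 6 + 5*p (S(p) = 2 - (-4 - 5*p) = 2 + (4 + 5*p) = 6 + 5*p)
T = -37063/13284 (T = (-1893 - 958)/((4 - 26)/(-26) + 1021) = -2851/(-1/26*(-22) + 1021) = -2851/(11/13 + 1021) = -2851/13284/13 = -2851*13/13284 = -37063/13284 ≈ -2.7900)
T - S(24) = -37063/13284 - (6 + 5*24) = -37063/13284 - (6 + 120) = -37063/13284 - 1*126 = -37063/13284 - 126 = -1710847/13284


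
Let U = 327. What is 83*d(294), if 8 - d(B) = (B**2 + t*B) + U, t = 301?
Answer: -14545667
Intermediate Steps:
d(B) = -319 - B**2 - 301*B (d(B) = 8 - ((B**2 + 301*B) + 327) = 8 - (327 + B**2 + 301*B) = 8 + (-327 - B**2 - 301*B) = -319 - B**2 - 301*B)
83*d(294) = 83*(-319 - 1*294**2 - 301*294) = 83*(-319 - 1*86436 - 88494) = 83*(-319 - 86436 - 88494) = 83*(-175249) = -14545667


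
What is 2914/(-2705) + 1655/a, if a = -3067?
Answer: -13414013/8296235 ≈ -1.6169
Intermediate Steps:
2914/(-2705) + 1655/a = 2914/(-2705) + 1655/(-3067) = 2914*(-1/2705) + 1655*(-1/3067) = -2914/2705 - 1655/3067 = -13414013/8296235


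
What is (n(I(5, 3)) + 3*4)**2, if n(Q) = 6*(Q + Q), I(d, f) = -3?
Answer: 576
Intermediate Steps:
n(Q) = 12*Q (n(Q) = 6*(2*Q) = 12*Q)
(n(I(5, 3)) + 3*4)**2 = (12*(-3) + 3*4)**2 = (-36 + 12)**2 = (-24)**2 = 576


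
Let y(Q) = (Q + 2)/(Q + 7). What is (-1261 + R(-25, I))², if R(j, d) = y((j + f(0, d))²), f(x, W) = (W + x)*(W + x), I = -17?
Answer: 7713368510866225/4858508209 ≈ 1.5876e+6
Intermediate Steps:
f(x, W) = (W + x)²
y(Q) = (2 + Q)/(7 + Q)
R(j, d) = (2 + (j + d²)²)/(7 + (j + d²)²) (R(j, d) = (2 + (j + (d + 0)²)²)/(7 + (j + (d + 0)²)²) = (2 + (j + d²)²)/(7 + (j + d²)²))
(-1261 + R(-25, I))² = (-1261 + (2 + (-25 + (-17)²)²)/(7 + (-25 + (-17)²)²))² = (-1261 + (2 + (-25 + 289)²)/(7 + (-25 + 289)²))² = (-1261 + (2 + 264²)/(7 + 264²))² = (-1261 + (2 + 69696)/(7 + 69696))² = (-1261 + 69698/69703)² = (-87825785/69703)² = 7713368510866225/4858508209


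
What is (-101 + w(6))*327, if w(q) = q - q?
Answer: -33027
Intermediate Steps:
w(q) = 0
(-101 + w(6))*327 = (-101 + 0)*327 = -101*327 = -33027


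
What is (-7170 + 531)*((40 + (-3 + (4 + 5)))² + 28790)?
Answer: -205184934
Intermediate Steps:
(-7170 + 531)*((40 + (-3 + (4 + 5)))² + 28790) = -6639*((40 + (-3 + 9))² + 28790) = -6639*((40 + 6)² + 28790) = -6639*(46² + 28790) = -6639*(2116 + 28790) = -6639*30906 = -205184934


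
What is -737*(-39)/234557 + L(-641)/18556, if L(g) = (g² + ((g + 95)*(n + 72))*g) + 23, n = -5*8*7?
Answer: -4244538201345/1088109923 ≈ -3900.8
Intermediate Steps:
n = -280 (n = -40*7 = -280)
L(g) = 23 + g² + g*(-19760 - 208*g) (L(g) = (g² + ((g + 95)*(-280 + 72))*g) + 23 = (g² + ((95 + g)*(-208))*g) + 23 = (g² + (-19760 - 208*g)*g) + 23 = (g² + g*(-19760 - 208*g)) + 23 = 23 + g² + g*(-19760 - 208*g))
-737*(-39)/234557 + L(-641)/18556 = -737*(-39)/234557 + (23 - 19760*(-641) - 207*(-641)²)/18556 = 28743*(1/234557) + (23 + 12666160 - 207*410881)*(1/18556) = 28743/234557 + (23 + 12666160 - 85052367)*(1/18556) = 28743/234557 - 72386184*1/18556 = 28743/234557 - 18096546/4639 = -4244538201345/1088109923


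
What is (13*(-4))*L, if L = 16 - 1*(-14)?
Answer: -1560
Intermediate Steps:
L = 30 (L = 16 + 14 = 30)
(13*(-4))*L = (13*(-4))*30 = -52*30 = -1560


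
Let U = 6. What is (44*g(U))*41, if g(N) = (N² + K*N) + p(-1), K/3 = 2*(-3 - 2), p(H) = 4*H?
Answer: -266992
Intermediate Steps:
K = -30 (K = 3*(2*(-3 - 2)) = 3*(2*(-5)) = 3*(-10) = -30)
g(N) = -4 + N² - 30*N (g(N) = (N² - 30*N) + 4*(-1) = (N² - 30*N) - 4 = -4 + N² - 30*N)
(44*g(U))*41 = (44*(-4 + 6² - 30*6))*41 = (44*(-4 + 36 - 180))*41 = (44*(-148))*41 = -6512*41 = -266992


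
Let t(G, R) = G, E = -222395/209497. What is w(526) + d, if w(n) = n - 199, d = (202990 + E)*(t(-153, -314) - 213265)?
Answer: -9075722805528911/209497 ≈ -4.3322e+10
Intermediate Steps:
E = -222395/209497 (E = -222395*1/209497 = -222395/209497 ≈ -1.0616)
d = -9075722874034430/209497 (d = (202990 - 222395/209497)*(-153 - 213265) = (42525573635/209497)*(-213418) = -9075722874034430/209497 ≈ -4.3322e+10)
w(n) = -199 + n
w(526) + d = (-199 + 526) - 9075722874034430/209497 = 327 - 9075722874034430/209497 = -9075722805528911/209497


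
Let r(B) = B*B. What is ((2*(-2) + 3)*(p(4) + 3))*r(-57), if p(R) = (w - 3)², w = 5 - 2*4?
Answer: -126711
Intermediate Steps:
w = -3 (w = 5 - 8 = -3)
p(R) = 36 (p(R) = (-3 - 3)² = (-6)² = 36)
r(B) = B²
((2*(-2) + 3)*(p(4) + 3))*r(-57) = ((2*(-2) + 3)*(36 + 3))*(-57)² = ((-4 + 3)*39)*3249 = -1*39*3249 = -39*3249 = -126711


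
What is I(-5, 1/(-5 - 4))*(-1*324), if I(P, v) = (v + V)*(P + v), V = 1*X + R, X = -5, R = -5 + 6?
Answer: -6808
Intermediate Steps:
R = 1
V = -4 (V = 1*(-5) + 1 = -5 + 1 = -4)
I(P, v) = (-4 + v)*(P + v) (I(P, v) = (v - 4)*(P + v) = (-4 + v)*(P + v))
I(-5, 1/(-5 - 4))*(-1*324) = ((1/(-5 - 4))**2 - 4*(-5) - 4/(-5 - 4) - 5/(-5 - 4))*(-1*324) = ((1/(-9))**2 + 20 - 4/(-9) - 5/(-9))*(-324) = ((-1/9)**2 + 20 - 4*(-1/9) - 5*(-1/9))*(-324) = (1/81 + 20 + 4/9 + 5/9)*(-324) = (1702/81)*(-324) = -6808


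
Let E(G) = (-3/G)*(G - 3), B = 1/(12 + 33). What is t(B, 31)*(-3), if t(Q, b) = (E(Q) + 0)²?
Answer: -484812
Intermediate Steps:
B = 1/45 ≈ 0.022222
E(G) = -3*(-3 + G)/G (E(G) = (-3/G)*(-3 + G) = -3*(-3 + G)/G)
t(Q, b) = (-3 + 9/Q)² (t(Q, b) = ((-3 + 9/Q) + 0)² = (-3 + 9/Q)²)
t(B, 31)*(-3) = (9*(-3 + 1/45)²/45⁻²)*(-3) = (9*2025*(-134/45)²)*(-3) = (9*2025*(17956/2025))*(-3) = 161604*(-3) = -484812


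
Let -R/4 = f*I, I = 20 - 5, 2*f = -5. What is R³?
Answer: 3375000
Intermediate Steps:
f = -5/2 (f = (½)*(-5) = -5/2 ≈ -2.5000)
I = 15
R = 150 (R = -(-10)*15 = -4*(-75/2) = 150)
R³ = 150³ = 3375000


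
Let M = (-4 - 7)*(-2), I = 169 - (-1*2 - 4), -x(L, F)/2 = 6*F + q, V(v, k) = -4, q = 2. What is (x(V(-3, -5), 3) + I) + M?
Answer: 157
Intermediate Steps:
x(L, F) = -4 - 12*F (x(L, F) = -2*(6*F + 2) = -2*(2 + 6*F) = -4 - 12*F)
I = 175 (I = 169 - (-2 - 4) = 169 - 1*(-6) = 169 + 6 = 175)
M = 22 (M = -11*(-2) = 22)
(x(V(-3, -5), 3) + I) + M = ((-4 - 12*3) + 175) + 22 = ((-4 - 36) + 175) + 22 = (-40 + 175) + 22 = 135 + 22 = 157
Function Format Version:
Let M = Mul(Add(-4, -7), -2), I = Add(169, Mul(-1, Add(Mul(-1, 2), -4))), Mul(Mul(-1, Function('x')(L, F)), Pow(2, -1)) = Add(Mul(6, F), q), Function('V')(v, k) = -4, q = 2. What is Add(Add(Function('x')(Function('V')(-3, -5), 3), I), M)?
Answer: 157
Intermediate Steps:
Function('x')(L, F) = Add(-4, Mul(-12, F)) (Function('x')(L, F) = Mul(-2, Add(Mul(6, F), 2)) = Mul(-2, Add(2, Mul(6, F))) = Add(-4, Mul(-12, F)))
I = 175 (I = Add(169, Mul(-1, Add(-2, -4))) = Add(169, Mul(-1, -6)) = Add(169, 6) = 175)
M = 22 (M = Mul(-11, -2) = 22)
Add(Add(Function('x')(Function('V')(-3, -5), 3), I), M) = Add(Add(Add(-4, Mul(-12, 3)), 175), 22) = Add(Add(Add(-4, -36), 175), 22) = Add(Add(-40, 175), 22) = Add(135, 22) = 157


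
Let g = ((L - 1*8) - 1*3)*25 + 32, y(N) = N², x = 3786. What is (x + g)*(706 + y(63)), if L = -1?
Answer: 16446650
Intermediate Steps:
g = -268 (g = ((-1 - 1*8) - 1*3)*25 + 32 = ((-1 - 8) - 3)*25 + 32 = (-9 - 3)*25 + 32 = -12*25 + 32 = -300 + 32 = -268)
(x + g)*(706 + y(63)) = (3786 - 268)*(706 + 63²) = 3518*(706 + 3969) = 3518*4675 = 16446650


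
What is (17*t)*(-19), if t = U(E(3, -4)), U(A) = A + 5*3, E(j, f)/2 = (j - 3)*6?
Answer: -4845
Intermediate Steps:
E(j, f) = -36 + 12*j (E(j, f) = 2*((j - 3)*6) = 2*((-3 + j)*6) = 2*(-18 + 6*j) = -36 + 12*j)
U(A) = 15 + A (U(A) = A + 15 = 15 + A)
t = 15 (t = 15 + (-36 + 12*3) = 15 + (-36 + 36) = 15 + 0 = 15)
(17*t)*(-19) = (17*15)*(-19) = 255*(-19) = -4845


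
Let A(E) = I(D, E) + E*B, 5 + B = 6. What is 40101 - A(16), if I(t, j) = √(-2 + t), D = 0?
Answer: 40085 - I*√2 ≈ 40085.0 - 1.4142*I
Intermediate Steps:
B = 1 (B = -5 + 6 = 1)
A(E) = E + I*√2 (A(E) = √(-2 + 0) + E*1 = √(-2) + E = I*√2 + E = E + I*√2)
40101 - A(16) = 40101 - (16 + I*√2) = 40101 + (-16 - I*√2) = 40085 - I*√2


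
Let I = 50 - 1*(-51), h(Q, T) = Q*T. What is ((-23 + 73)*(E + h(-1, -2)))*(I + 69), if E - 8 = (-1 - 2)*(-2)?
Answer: 136000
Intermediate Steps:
E = 14 (E = 8 + (-1 - 2)*(-2) = 8 - 3*(-2) = 8 + 6 = 14)
I = 101 (I = 50 + 51 = 101)
((-23 + 73)*(E + h(-1, -2)))*(I + 69) = ((-23 + 73)*(14 - 1*(-2)))*(101 + 69) = (50*(14 + 2))*170 = (50*16)*170 = 800*170 = 136000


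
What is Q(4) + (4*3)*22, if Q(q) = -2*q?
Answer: 256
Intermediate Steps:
Q(4) + (4*3)*22 = -2*4 + (4*3)*22 = -8 + 12*22 = -8 + 264 = 256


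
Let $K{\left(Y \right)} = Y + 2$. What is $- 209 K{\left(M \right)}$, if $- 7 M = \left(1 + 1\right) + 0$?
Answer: $- \frac{2508}{7} \approx -358.29$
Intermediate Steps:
$M = - \frac{2}{7}$ ($M = - \frac{\left(1 + 1\right) + 0}{7} = - \frac{2 + 0}{7} = \left(- \frac{1}{7}\right) 2 = - \frac{2}{7} \approx -0.28571$)
$K{\left(Y \right)} = 2 + Y$
$- 209 K{\left(M \right)} = - 209 \left(2 - \frac{2}{7}\right) = \left(-209\right) \frac{12}{7} = - \frac{2508}{7}$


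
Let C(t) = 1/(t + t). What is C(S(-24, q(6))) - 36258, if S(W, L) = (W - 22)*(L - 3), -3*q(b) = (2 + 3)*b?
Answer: -43364567/1196 ≈ -36258.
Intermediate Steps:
q(b) = -5*b/3 (q(b) = -(2 + 3)*b/3 = -5*b/3)
S(W, L) = (-22 + W)*(-3 + L)
C(t) = 1/(2*t)
C(S(-24, q(6))) - 36258 = 1/(2*(66 - (-110)*6/3 - 3*(-24) - 5/3*6*(-24))) - 36258 = 1/(2*(66 - 22*(-10) + 72 - 10*(-24))) - 36258 = 1/(2*(66 + 220 + 72 + 240)) - 36258 = (1/2)/598 - 36258 = (1/2)*(1/598) - 36258 = 1/1196 - 36258 = -43364567/1196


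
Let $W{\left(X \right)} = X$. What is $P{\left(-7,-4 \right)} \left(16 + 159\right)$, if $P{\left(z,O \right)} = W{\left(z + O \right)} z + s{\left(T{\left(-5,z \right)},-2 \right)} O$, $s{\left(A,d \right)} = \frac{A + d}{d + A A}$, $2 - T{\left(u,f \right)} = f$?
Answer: $\frac{1059625}{79} \approx 13413.0$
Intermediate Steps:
$T{\left(u,f \right)} = 2 - f$
$s{\left(A,d \right)} = \frac{A + d}{d + A^{2}}$
$P{\left(z,O \right)} = z \left(O + z\right) - \frac{O z}{-2 + \left(2 - z\right)^{2}}$ ($P{\left(z,O \right)} = \left(z + O\right) z + \frac{\left(2 - z\right) - 2}{-2 + \left(2 - z\right)^{2}} O = \left(O + z\right) z + \frac{\left(-1\right) z}{-2 + \left(2 - z\right)^{2}} O = z \left(O + z\right) + - \frac{z}{-2 + \left(2 - z\right)^{2}} O = z \left(O + z\right) - \frac{O z}{-2 + \left(2 - z\right)^{2}}$)
$P{\left(-7,-4 \right)} \left(16 + 159\right) = - \frac{7 \left(\left(-1\right) \left(-4\right) + \left(-2 + \left(-2 - 7\right)^{2}\right) \left(-4 - 7\right)\right)}{-2 + \left(-2 - 7\right)^{2}} \left(16 + 159\right) = - \frac{7 \left(4 + \left(-2 + \left(-9\right)^{2}\right) \left(-11\right)\right)}{-2 + \left(-9\right)^{2}} \cdot 175 = - \frac{7 \left(4 + \left(-2 + 81\right) \left(-11\right)\right)}{-2 + 81} \cdot 175 = - \frac{7 \left(4 + 79 \left(-11\right)\right)}{79} \cdot 175 = \left(-7\right) \frac{1}{79} \left(4 - 869\right) 175 = \left(-7\right) \frac{1}{79} \left(-865\right) 175 = \frac{6055}{79} \cdot 175 = \frac{1059625}{79}$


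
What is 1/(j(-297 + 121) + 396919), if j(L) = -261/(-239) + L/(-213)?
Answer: 50907/20206053190 ≈ 2.5194e-6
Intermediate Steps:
j(L) = 261/239 - L/213 (j(L) = -261*(-1/239) + L*(-1/213) = 261/239 - L/213)
1/(j(-297 + 121) + 396919) = 1/((261/239 - (-297 + 121)/213) + 396919) = 1/((261/239 - 1/213*(-176)) + 396919) = 1/((261/239 + 176/213) + 396919) = 1/(97657/50907 + 396919) = 1/(20206053190/50907) = 50907/20206053190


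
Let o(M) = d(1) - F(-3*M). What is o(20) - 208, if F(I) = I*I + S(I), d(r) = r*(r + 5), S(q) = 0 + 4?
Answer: -3806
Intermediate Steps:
S(q) = 4
d(r) = r*(5 + r)
F(I) = 4 + I² (F(I) = I*I + 4 = I² + 4 = 4 + I²)
o(M) = 2 - 9*M² (o(M) = 1*(5 + 1) - (4 + (-3*M)²) = 1*6 - (4 + 9*M²) = 6 + (-4 - 9*M²) = 2 - 9*M²)
o(20) - 208 = (2 - 9*20²) - 208 = (2 - 9*400) - 208 = (2 - 3600) - 208 = -3598 - 208 = -3806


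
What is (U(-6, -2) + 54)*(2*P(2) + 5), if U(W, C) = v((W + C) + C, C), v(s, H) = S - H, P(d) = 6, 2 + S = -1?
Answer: 901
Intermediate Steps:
S = -3 (S = -2 - 1 = -3)
v(s, H) = -3 - H
U(W, C) = -3 - C
(U(-6, -2) + 54)*(2*P(2) + 5) = ((-3 - 1*(-2)) + 54)*(2*6 + 5) = ((-3 + 2) + 54)*(12 + 5) = (-1 + 54)*17 = 53*17 = 901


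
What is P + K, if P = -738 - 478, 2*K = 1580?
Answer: -426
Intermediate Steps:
K = 790 (K = (½)*1580 = 790)
P = -1216
P + K = -1216 + 790 = -426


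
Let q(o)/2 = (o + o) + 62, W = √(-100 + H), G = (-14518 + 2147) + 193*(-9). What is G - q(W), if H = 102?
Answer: -14232 - 4*√2 ≈ -14238.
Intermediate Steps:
G = -14108 (G = -12371 - 1737 = -14108)
W = √2 (W = √(-100 + 102) = √2 ≈ 1.4142)
q(o) = 124 + 4*o (q(o) = 2*((o + o) + 62) = 2*(2*o + 62) = 2*(62 + 2*o) = 124 + 4*o)
G - q(W) = -14108 - (124 + 4*√2) = -14108 + (-124 - 4*√2) = -14232 - 4*√2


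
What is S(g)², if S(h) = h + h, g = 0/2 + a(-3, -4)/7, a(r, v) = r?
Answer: 36/49 ≈ 0.73469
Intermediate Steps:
g = -3/7 (g = 0/2 - 3/7 = 0*(½) - 3*⅐ = 0 - 3/7 = -3/7 ≈ -0.42857)
S(h) = 2*h
S(g)² = (2*(-3/7))² = (-6/7)² = 36/49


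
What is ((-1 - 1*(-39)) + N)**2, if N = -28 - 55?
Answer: 2025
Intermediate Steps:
N = -83
((-1 - 1*(-39)) + N)**2 = ((-1 - 1*(-39)) - 83)**2 = ((-1 + 39) - 83)**2 = (38 - 83)**2 = (-45)**2 = 2025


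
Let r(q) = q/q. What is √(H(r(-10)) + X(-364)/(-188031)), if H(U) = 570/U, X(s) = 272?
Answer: √20152673323338/188031 ≈ 23.875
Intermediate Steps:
r(q) = 1
√(H(r(-10)) + X(-364)/(-188031)) = √(570/1 + 272/(-188031)) = √(570*1 + 272*(-1/188031)) = √(570 - 272/188031) = √(107177398/188031) = √20152673323338/188031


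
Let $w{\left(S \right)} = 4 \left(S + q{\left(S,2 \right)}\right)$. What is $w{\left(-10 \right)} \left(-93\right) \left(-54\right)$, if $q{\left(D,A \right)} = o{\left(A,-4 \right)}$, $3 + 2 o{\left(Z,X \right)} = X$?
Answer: $-271188$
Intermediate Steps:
$o{\left(Z,X \right)} = - \frac{3}{2} + \frac{X}{2}$
$q{\left(D,A \right)} = - \frac{7}{2}$ ($q{\left(D,A \right)} = - \frac{3}{2} + \frac{1}{2} \left(-4\right) = - \frac{3}{2} - 2 = - \frac{7}{2}$)
$w{\left(S \right)} = -14 + 4 S$ ($w{\left(S \right)} = 4 \left(S - \frac{7}{2}\right) = 4 \left(- \frac{7}{2} + S\right) = -14 + 4 S$)
$w{\left(-10 \right)} \left(-93\right) \left(-54\right) = \left(-14 + 4 \left(-10\right)\right) \left(-93\right) \left(-54\right) = \left(-14 - 40\right) \left(-93\right) \left(-54\right) = \left(-54\right) \left(-93\right) \left(-54\right) = 5022 \left(-54\right) = -271188$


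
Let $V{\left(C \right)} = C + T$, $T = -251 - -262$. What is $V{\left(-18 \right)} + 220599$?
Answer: $220592$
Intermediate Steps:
$T = 11$ ($T = -251 + 262 = 11$)
$V{\left(C \right)} = 11 + C$ ($V{\left(C \right)} = C + 11 = 11 + C$)
$V{\left(-18 \right)} + 220599 = \left(11 - 18\right) + 220599 = -7 + 220599 = 220592$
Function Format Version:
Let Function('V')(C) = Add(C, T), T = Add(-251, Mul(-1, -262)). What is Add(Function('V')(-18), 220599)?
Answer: 220592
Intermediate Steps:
T = 11 (T = Add(-251, 262) = 11)
Function('V')(C) = Add(11, C) (Function('V')(C) = Add(C, 11) = Add(11, C))
Add(Function('V')(-18), 220599) = Add(Add(11, -18), 220599) = Add(-7, 220599) = 220592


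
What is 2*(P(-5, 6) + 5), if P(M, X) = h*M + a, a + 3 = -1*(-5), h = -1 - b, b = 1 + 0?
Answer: 34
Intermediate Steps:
b = 1
h = -2 (h = -1 - 1*1 = -1 - 1 = -2)
a = 2 (a = -3 - 1*(-5) = -3 + 5 = 2)
P(M, X) = 2 - 2*M (P(M, X) = -2*M + 2 = 2 - 2*M)
2*(P(-5, 6) + 5) = 2*((2 - 2*(-5)) + 5) = 2*((2 + 10) + 5) = 2*(12 + 5) = 2*17 = 34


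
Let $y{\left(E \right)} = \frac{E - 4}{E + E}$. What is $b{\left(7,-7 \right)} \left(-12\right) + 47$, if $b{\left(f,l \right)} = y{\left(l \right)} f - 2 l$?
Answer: $-187$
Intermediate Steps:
$y{\left(E \right)} = \frac{-4 + E}{2 E}$
$b{\left(f,l \right)} = - 2 l + \frac{f \left(-4 + l\right)}{2 l}$ ($b{\left(f,l \right)} = \frac{-4 + l}{2 l} f - 2 l = \frac{f \left(-4 + l\right)}{2 l} - 2 l = - 2 l + \frac{f \left(-4 + l\right)}{2 l}$)
$b{\left(7,-7 \right)} \left(-12\right) + 47 = \left(\frac{1}{2} \cdot 7 - -14 - \frac{14}{-7}\right) \left(-12\right) + 47 = \left(\frac{7}{2} + 14 - 14 \left(- \frac{1}{7}\right)\right) \left(-12\right) + 47 = \left(\frac{7}{2} + 14 + 2\right) \left(-12\right) + 47 = \frac{39}{2} \left(-12\right) + 47 = -234 + 47 = -187$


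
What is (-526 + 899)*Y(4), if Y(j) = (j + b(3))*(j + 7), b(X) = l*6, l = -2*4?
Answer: -180532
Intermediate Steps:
l = -8
b(X) = -48 (b(X) = -8*6 = -48)
Y(j) = (-48 + j)*(7 + j) (Y(j) = (j - 48)*(j + 7) = (-48 + j)*(7 + j))
(-526 + 899)*Y(4) = (-526 + 899)*(-336 + 4**2 - 41*4) = 373*(-336 + 16 - 164) = 373*(-484) = -180532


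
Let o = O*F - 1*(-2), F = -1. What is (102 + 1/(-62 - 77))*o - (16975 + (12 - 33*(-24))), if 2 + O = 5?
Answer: -2485458/139 ≈ -17881.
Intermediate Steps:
O = 3 (O = -2 + 5 = 3)
o = -1 (o = 3*(-1) - 1*(-2) = -3 + 2 = -1)
(102 + 1/(-62 - 77))*o - (16975 + (12 - 33*(-24))) = (102 + 1/(-62 - 77))*(-1) - (16975 + (12 - 33*(-24))) = (102 + 1/(-139))*(-1) - (16975 + (12 + 792)) = (102 - 1/139)*(-1) - (16975 + 804) = (14177/139)*(-1) - 1*17779 = -14177/139 - 17779 = -2485458/139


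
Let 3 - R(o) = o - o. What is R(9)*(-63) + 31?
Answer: -158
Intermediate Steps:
R(o) = 3 (R(o) = 3 - (o - o) = 3 - 1*0 = 3 + 0 = 3)
R(9)*(-63) + 31 = 3*(-63) + 31 = -189 + 31 = -158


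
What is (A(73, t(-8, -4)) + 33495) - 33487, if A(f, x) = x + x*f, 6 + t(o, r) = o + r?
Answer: -1324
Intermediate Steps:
t(o, r) = -6 + o + r (t(o, r) = -6 + (o + r) = -6 + o + r)
A(f, x) = x + f*x
(A(73, t(-8, -4)) + 33495) - 33487 = ((-6 - 8 - 4)*(1 + 73) + 33495) - 33487 = (-18*74 + 33495) - 33487 = (-1332 + 33495) - 33487 = 32163 - 33487 = -1324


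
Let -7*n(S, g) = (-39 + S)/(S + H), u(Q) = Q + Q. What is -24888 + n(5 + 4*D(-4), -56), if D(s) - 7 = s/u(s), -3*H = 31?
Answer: -6445986/259 ≈ -24888.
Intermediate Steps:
H = -31/3 (H = -1/3*31 = -31/3 ≈ -10.333)
u(Q) = 2*Q
D(s) = 15/2 (D(s) = 7 + s/((2*s)) = 7 + s*(1/(2*s)) = 7 + 1/2 = 15/2)
n(S, g) = -(-39 + S)/(7*(-31/3 + S)) (n(S, g) = -(-39 + S)/(7*(S - 31/3)) = -(-39 + S)/(7*(-31/3 + S)))
-24888 + n(5 + 4*D(-4), -56) = -24888 + 3*(39 - (5 + 4*(15/2)))/(7*(-31 + 3*(5 + 4*(15/2)))) = -24888 + 3*(39 - (5 + 30))/(7*(-31 + 3*(5 + 30))) = -24888 + 3*(39 - 1*35)/(7*(-31 + 3*35)) = -24888 + 3*(39 - 35)/(7*(-31 + 105)) = -24888 + (3/7)*4/74 = -24888 + (3/7)*(1/74)*4 = -24888 + 6/259 = -6445986/259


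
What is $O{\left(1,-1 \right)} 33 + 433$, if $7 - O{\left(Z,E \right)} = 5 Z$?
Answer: $499$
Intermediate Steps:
$O{\left(Z,E \right)} = 7 - 5 Z$
$O{\left(1,-1 \right)} 33 + 433 = \left(7 - 5\right) 33 + 433 = 2 \cdot 33 + 433 = 66 + 433 = 499$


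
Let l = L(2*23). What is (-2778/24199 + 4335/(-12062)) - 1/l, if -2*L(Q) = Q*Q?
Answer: -36536711230/77204465401 ≈ -0.47325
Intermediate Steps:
L(Q) = -Q²/2 (L(Q) = -Q*Q/2 = -Q²/2)
l = -1058 (l = -(2*23)²/2 = -½*46² = -½*2116 = -1058)
(-2778/24199 + 4335/(-12062)) - 1/l = (-2778/24199 + 4335/(-12062)) - 1/(-1058) = (-2778*1/24199 + 4335*(-1/12062)) - 1*(-1/1058) = (-2778/24199 - 4335/12062) + 1/1058 = -138410901/291888338 + 1/1058 = -36536711230/77204465401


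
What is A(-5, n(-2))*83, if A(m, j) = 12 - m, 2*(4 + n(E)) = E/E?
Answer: 1411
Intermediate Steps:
n(E) = -7/2 (n(E) = -4 + (E/E)/2 = -4 + (½)*1 = -4 + ½ = -7/2)
A(-5, n(-2))*83 = (12 - 1*(-5))*83 = (12 + 5)*83 = 17*83 = 1411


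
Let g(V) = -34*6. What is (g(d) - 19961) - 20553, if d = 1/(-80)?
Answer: -40718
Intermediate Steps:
d = -1/80 ≈ -0.012500
g(V) = -204
(g(d) - 19961) - 20553 = (-204 - 19961) - 20553 = -20165 - 20553 = -40718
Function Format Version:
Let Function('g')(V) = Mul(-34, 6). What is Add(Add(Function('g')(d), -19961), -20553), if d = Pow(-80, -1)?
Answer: -40718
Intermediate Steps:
d = Rational(-1, 80) ≈ -0.012500
Function('g')(V) = -204
Add(Add(Function('g')(d), -19961), -20553) = Add(Add(-204, -19961), -20553) = Add(-20165, -20553) = -40718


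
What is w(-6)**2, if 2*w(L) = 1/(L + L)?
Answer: 1/576 ≈ 0.0017361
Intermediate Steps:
w(L) = 1/(4*L) (w(L) = 1/(2*(L + L)) = 1/(2*((2*L))) = (1/(2*L))/2 = 1/(4*L))
w(-6)**2 = ((1/4)/(-6))**2 = ((1/4)*(-1/6))**2 = (-1/24)**2 = 1/576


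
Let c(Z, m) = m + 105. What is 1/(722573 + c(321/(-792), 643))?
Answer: 1/723321 ≈ 1.3825e-6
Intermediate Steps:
c(Z, m) = 105 + m
1/(722573 + c(321/(-792), 643)) = 1/(722573 + (105 + 643)) = 1/(722573 + 748) = 1/723321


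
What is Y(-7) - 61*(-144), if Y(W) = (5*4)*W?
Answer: 8644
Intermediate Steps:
Y(W) = 20*W
Y(-7) - 61*(-144) = 20*(-7) - 61*(-144) = -140 + 8784 = 8644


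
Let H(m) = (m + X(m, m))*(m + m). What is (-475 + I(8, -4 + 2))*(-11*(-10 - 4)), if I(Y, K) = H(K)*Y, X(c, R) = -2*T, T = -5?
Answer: -112574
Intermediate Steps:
X(c, R) = 10 (X(c, R) = -2*(-5) = 10)
H(m) = 2*m*(10 + m) (H(m) = (m + 10)*(m + m) = (10 + m)*(2*m) = 2*m*(10 + m))
I(Y, K) = 2*K*Y*(10 + K) (I(Y, K) = (2*K*(10 + K))*Y = 2*K*Y*(10 + K))
(-475 + I(8, -4 + 2))*(-11*(-10 - 4)) = (-475 + 2*(-4 + 2)*8*(10 + (-4 + 2)))*(-11*(-10 - 4)) = (-475 + 2*(-2)*8*(10 - 2))*(-11*(-14)) = (-475 + 2*(-2)*8*8)*154 = (-475 - 256)*154 = -731*154 = -112574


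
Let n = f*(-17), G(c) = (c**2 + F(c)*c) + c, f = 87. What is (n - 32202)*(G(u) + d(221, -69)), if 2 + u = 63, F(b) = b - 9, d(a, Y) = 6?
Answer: -234419760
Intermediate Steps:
F(b) = -9 + b
u = 61 (u = -2 + 63 = 61)
G(c) = c + c**2 + c*(-9 + c) (G(c) = (c**2 + (-9 + c)*c) + c = (c**2 + c*(-9 + c)) + c = c + c**2 + c*(-9 + c))
n = -1479 (n = 87*(-17) = -1479)
(n - 32202)*(G(u) + d(221, -69)) = (-1479 - 32202)*(2*61*(-4 + 61) + 6) = -33681*(2*61*57 + 6) = -33681*(6954 + 6) = -33681*6960 = -234419760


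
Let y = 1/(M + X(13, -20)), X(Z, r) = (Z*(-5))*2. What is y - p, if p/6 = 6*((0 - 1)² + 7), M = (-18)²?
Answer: -55871/194 ≈ -287.99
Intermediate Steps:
X(Z, r) = -10*Z (X(Z, r) = -5*Z*2 = -10*Z)
M = 324
y = 1/194 (y = 1/(324 - 10*13) = 1/(324 - 130) = 1/194 ≈ 0.0051546)
p = 288 (p = 6*(6*((0 - 1)² + 7)) = 6*(6*((-1)² + 7)) = 6*(6*(1 + 7)) = 6*(6*8) = 6*48 = 288)
y - p = 1/194 - 1*288 = 1/194 - 288 = -55871/194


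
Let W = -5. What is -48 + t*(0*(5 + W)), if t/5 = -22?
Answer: -48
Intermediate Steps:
t = -110 (t = 5*(-22) = -110)
-48 + t*(0*(5 + W)) = -48 - 0*(5 - 5) = -48 - 0*0 = -48 - 110*0 = -48 + 0 = -48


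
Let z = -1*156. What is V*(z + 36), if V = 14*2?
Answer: -3360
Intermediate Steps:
V = 28
z = -156
V*(z + 36) = 28*(-156 + 36) = 28*(-120) = -3360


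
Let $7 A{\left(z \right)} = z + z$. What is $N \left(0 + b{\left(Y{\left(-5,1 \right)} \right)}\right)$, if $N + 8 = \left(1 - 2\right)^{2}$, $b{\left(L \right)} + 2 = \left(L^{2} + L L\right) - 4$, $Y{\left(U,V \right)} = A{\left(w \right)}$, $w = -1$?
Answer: $\frac{286}{7} \approx 40.857$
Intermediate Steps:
$A{\left(z \right)} = \frac{2 z}{7}$ ($A{\left(z \right)} = \frac{z + z}{7} = \frac{2 z}{7}$)
$Y{\left(U,V \right)} = - \frac{2}{7}$ ($Y{\left(U,V \right)} = \frac{2}{7} \left(-1\right) = - \frac{2}{7}$)
$b{\left(L \right)} = -6 + 2 L^{2}$ ($b{\left(L \right)} = -2 - \left(4 - L^{2} - L L\right) = -2 + \left(\left(L^{2} + L^{2}\right) - 4\right) = -2 + \left(2 L^{2} - 4\right) = -2 + \left(-4 + 2 L^{2}\right) = -6 + 2 L^{2}$)
$N = -7$ ($N = -8 + \left(1 - 2\right)^{2} = -8 + \left(-1\right)^{2} = -8 + 1 = -7$)
$N \left(0 + b{\left(Y{\left(-5,1 \right)} \right)}\right) = - 7 \left(0 - \left(6 - 2 \left(- \frac{2}{7}\right)^{2}\right)\right) = - 7 \left(0 + \left(-6 + 2 \cdot \frac{4}{49}\right)\right) = - 7 \left(0 + \left(-6 + \frac{8}{49}\right)\right) = - 7 \left(0 - \frac{286}{49}\right) = \left(-7\right) \left(- \frac{286}{49}\right) = \frac{286}{7}$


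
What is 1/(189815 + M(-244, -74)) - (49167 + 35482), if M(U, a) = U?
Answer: -16046995578/189571 ≈ -84649.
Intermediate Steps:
1/(189815 + M(-244, -74)) - (49167 + 35482) = 1/(189815 - 244) - (49167 + 35482) = 1/189571 - 1*84649 = 1/189571 - 84649 = -16046995578/189571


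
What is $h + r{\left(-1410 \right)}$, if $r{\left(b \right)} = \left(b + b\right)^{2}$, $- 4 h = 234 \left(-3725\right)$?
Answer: $\frac{16340625}{2} \approx 8.1703 \cdot 10^{6}$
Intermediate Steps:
$h = \frac{435825}{2}$ ($h = - \frac{234 \left(-3725\right)}{4} = \left(- \frac{1}{4}\right) \left(-871650\right) = \frac{435825}{2} \approx 2.1791 \cdot 10^{5}$)
$r{\left(b \right)} = 4 b^{2}$ ($r{\left(b \right)} = \left(2 b\right)^{2} = 4 b^{2}$)
$h + r{\left(-1410 \right)} = \frac{435825}{2} + 4 \left(-1410\right)^{2} = \frac{435825}{2} + 4 \cdot 1988100 = \frac{435825}{2} + 7952400 = \frac{16340625}{2}$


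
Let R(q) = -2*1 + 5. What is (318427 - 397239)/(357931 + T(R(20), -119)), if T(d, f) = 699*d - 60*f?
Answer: -19703/91792 ≈ -0.21465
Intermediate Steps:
R(q) = 3 (R(q) = -2 + 5 = 3)
T(d, f) = -60*f + 699*d
(318427 - 397239)/(357931 + T(R(20), -119)) = (318427 - 397239)/(357931 + (-60*(-119) + 699*3)) = -78812/(357931 + (7140 + 2097)) = -78812/(357931 + 9237) = -78812/367168 = -78812*1/367168 = -19703/91792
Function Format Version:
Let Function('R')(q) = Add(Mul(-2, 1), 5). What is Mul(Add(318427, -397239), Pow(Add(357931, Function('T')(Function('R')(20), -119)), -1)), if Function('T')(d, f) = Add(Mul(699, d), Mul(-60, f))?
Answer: Rational(-19703, 91792) ≈ -0.21465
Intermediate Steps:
Function('R')(q) = 3 (Function('R')(q) = Add(-2, 5) = 3)
Function('T')(d, f) = Add(Mul(-60, f), Mul(699, d))
Mul(Add(318427, -397239), Pow(Add(357931, Function('T')(Function('R')(20), -119)), -1)) = Mul(Add(318427, -397239), Pow(Add(357931, Add(Mul(-60, -119), Mul(699, 3))), -1)) = Mul(-78812, Pow(Add(357931, Add(7140, 2097)), -1)) = Mul(-78812, Pow(Add(357931, 9237), -1)) = Mul(-78812, Pow(367168, -1)) = Mul(-78812, Rational(1, 367168)) = Rational(-19703, 91792)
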